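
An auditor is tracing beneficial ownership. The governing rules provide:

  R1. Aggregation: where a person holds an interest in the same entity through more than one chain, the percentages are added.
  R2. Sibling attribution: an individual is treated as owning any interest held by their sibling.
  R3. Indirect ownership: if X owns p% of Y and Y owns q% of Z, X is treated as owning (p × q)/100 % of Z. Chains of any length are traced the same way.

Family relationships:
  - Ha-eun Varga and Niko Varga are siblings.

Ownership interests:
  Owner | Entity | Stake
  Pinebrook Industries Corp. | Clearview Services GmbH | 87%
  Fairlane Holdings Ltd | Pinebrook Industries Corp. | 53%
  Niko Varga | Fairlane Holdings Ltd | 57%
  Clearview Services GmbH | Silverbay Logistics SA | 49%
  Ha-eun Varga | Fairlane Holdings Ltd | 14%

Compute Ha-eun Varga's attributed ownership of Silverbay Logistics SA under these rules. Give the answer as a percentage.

By sibling attribution (R2), Ha-eun Varga is treated as also owning Niko Varga's interest in Fairlane Holdings Ltd, giving 14% + 57% = 71%.
Chain via Fairlane Holdings Ltd → Pinebrook Industries Corp. → Clearview Services GmbH (R3): 71% × 53% × 87% × 49% = 16.041669% of Silverbay Logistics SA.

16.041669%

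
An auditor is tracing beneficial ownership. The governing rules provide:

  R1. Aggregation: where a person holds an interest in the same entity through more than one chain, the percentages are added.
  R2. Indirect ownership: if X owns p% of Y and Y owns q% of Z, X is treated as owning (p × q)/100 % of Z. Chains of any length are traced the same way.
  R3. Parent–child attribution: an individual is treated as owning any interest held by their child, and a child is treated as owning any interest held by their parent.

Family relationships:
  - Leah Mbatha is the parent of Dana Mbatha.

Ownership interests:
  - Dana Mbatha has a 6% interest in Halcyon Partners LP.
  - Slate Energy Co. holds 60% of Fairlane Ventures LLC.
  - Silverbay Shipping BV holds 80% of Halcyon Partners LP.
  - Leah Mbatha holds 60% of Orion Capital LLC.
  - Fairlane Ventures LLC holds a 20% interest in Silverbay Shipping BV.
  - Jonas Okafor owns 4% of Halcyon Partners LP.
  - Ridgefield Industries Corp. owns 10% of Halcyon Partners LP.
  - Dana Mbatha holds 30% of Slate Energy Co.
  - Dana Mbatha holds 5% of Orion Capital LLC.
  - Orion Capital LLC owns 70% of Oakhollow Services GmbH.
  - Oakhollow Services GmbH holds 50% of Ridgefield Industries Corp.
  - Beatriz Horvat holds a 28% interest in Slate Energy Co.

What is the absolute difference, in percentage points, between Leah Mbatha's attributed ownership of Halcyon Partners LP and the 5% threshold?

By parent–child attribution (R3), Leah Mbatha is treated as also owning Dana Mbatha's interest in Orion Capital LLC, giving 60% + 5% = 65%.
By parent–child attribution (R3), Leah Mbatha is treated as owning Dana Mbatha's 30% interest in Slate Energy Co.
By parent–child attribution (R3), Leah Mbatha is treated as owning Dana Mbatha's 6% interest in Halcyon Partners LP.
Chain via Orion Capital LLC → Oakhollow Services GmbH → Ridgefield Industries Corp. (R2): 65% × 70% × 50% × 10% = 2.275% of Halcyon Partners LP.
Chain via Slate Energy Co. → Fairlane Ventures LLC → Silverbay Shipping BV (R2): 30% × 60% × 20% × 80% = 2.88% of Halcyon Partners LP.
Direct interest in Halcyon Partners LP: 6%.
Aggregating (R1): 2.275% + 2.88% + 6% = 11.155%.
11.155% exceeds the 5% threshold by 6.155 percentage points.

6.155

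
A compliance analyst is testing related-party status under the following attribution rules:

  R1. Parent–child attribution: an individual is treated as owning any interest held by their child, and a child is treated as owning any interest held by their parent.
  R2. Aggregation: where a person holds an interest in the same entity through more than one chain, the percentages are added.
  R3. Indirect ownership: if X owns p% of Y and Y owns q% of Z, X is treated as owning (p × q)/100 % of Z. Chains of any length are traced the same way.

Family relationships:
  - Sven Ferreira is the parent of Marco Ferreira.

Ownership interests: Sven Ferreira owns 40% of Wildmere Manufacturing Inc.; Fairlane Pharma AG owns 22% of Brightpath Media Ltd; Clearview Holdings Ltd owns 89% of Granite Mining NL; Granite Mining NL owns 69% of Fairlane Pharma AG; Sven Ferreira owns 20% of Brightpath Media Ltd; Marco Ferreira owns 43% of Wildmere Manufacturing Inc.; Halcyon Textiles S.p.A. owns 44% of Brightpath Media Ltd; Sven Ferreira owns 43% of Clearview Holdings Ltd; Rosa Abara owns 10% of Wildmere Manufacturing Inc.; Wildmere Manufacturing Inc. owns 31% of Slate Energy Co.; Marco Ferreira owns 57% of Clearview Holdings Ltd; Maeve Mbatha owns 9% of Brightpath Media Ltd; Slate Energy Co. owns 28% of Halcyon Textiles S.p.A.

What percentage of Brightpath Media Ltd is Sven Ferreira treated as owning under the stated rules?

By parent–child attribution (R1), Sven Ferreira is treated as also owning Marco Ferreira's interest in Clearview Holdings Ltd, giving 43% + 57% = 100%.
By parent–child attribution (R1), Sven Ferreira is treated as also owning Marco Ferreira's interest in Wildmere Manufacturing Inc, giving 40% + 43% = 83%.
Chain via Clearview Holdings Ltd → Granite Mining NL → Fairlane Pharma AG (R3): 100% × 89% × 69% × 22% = 13.5102% of Brightpath Media Ltd.
Chain via Wildmere Manufacturing Inc. → Slate Energy Co. → Halcyon Textiles S.p.A. (R3): 83% × 31% × 28% × 44% = 3.169936% of Brightpath Media Ltd.
Direct interest in Brightpath Media Ltd: 20%.
Aggregating (R2): 13.5102% + 3.169936% + 20% = 36.680136%.

36.680136%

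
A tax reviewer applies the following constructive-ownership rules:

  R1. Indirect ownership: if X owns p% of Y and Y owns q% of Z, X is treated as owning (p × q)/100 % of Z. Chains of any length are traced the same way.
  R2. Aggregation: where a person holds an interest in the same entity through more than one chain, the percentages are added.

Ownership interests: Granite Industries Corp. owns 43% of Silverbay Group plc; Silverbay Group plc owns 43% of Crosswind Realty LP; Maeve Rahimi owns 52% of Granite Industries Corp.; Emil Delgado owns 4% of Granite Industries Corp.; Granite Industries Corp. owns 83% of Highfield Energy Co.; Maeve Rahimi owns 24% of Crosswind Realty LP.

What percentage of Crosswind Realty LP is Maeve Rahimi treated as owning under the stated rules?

33.6148%

Chain via Granite Industries Corp. → Silverbay Group plc (R1): 52% × 43% × 43% = 9.6148% of Crosswind Realty LP.
Direct interest in Crosswind Realty LP: 24%.
Aggregating (R2): 9.6148% + 24% = 33.6148%.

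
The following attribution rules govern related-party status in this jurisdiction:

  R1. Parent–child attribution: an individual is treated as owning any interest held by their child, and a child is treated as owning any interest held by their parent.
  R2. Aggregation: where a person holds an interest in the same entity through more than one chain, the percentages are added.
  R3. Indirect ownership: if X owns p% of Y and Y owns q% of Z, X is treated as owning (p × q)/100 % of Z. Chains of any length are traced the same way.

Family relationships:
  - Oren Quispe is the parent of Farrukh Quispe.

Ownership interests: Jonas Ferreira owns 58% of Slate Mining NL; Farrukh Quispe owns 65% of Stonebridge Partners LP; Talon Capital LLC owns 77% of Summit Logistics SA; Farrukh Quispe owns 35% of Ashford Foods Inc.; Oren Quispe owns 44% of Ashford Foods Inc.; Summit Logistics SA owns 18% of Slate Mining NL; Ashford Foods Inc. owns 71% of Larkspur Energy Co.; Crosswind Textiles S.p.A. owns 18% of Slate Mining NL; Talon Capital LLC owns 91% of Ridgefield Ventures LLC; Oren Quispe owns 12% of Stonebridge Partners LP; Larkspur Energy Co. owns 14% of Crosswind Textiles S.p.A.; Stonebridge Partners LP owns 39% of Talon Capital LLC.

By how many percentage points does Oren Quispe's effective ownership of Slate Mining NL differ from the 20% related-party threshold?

14.424374

By parent–child attribution (R1), Oren Quispe is treated as also owning Farrukh Quispe's interest in Stonebridge Partners LP, giving 12% + 65% = 77%.
By parent–child attribution (R1), Oren Quispe is treated as also owning Farrukh Quispe's interest in Ashford Foods Inc, giving 44% + 35% = 79%.
Chain via Stonebridge Partners LP → Talon Capital LLC → Summit Logistics SA (R3): 77% × 39% × 77% × 18% = 4.162158% of Slate Mining NL.
Chain via Ashford Foods Inc. → Larkspur Energy Co. → Crosswind Textiles S.p.A. (R3): 79% × 71% × 14% × 18% = 1.413468% of Slate Mining NL.
Aggregating (R2): 4.162158% + 1.413468% = 5.575626%.
5.575626% falls short of the 20% threshold by 14.424374 percentage points.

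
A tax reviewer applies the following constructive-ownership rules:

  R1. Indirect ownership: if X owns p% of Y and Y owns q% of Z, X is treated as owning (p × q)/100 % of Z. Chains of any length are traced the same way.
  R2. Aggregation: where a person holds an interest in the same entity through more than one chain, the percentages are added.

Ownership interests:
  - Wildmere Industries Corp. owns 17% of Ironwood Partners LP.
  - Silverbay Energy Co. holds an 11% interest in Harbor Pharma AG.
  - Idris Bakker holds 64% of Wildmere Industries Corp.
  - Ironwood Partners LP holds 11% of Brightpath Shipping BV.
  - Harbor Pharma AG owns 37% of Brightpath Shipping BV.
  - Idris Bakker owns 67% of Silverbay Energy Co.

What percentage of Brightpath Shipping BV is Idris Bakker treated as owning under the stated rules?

3.9237%

Chain via Wildmere Industries Corp. → Ironwood Partners LP (R1): 64% × 17% × 11% = 1.1968% of Brightpath Shipping BV.
Chain via Silverbay Energy Co. → Harbor Pharma AG (R1): 67% × 11% × 37% = 2.7269% of Brightpath Shipping BV.
Aggregating (R2): 1.1968% + 2.7269% = 3.9237%.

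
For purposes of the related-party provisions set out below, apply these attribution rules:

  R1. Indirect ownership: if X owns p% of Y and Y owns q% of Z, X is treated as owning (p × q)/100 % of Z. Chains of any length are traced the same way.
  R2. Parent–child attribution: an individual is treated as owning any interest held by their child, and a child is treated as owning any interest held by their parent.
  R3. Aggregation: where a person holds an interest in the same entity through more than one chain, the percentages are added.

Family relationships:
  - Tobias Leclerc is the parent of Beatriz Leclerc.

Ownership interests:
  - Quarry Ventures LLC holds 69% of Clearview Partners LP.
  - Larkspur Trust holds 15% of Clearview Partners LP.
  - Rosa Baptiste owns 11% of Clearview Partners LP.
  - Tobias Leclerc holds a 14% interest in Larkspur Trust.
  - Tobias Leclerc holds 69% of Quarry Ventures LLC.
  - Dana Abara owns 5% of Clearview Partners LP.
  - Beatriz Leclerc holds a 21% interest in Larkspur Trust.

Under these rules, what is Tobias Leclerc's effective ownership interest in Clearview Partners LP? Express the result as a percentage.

By parent–child attribution (R2), Tobias Leclerc is treated as also owning Beatriz Leclerc's interest in Larkspur Trust, giving 14% + 21% = 35%.
Chain via Quarry Ventures LLC (R1): 69% × 69% = 47.61% of Clearview Partners LP.
Chain via Larkspur Trust (R1): 35% × 15% = 5.25% of Clearview Partners LP.
Aggregating (R3): 47.61% + 5.25% = 52.86%.

52.86%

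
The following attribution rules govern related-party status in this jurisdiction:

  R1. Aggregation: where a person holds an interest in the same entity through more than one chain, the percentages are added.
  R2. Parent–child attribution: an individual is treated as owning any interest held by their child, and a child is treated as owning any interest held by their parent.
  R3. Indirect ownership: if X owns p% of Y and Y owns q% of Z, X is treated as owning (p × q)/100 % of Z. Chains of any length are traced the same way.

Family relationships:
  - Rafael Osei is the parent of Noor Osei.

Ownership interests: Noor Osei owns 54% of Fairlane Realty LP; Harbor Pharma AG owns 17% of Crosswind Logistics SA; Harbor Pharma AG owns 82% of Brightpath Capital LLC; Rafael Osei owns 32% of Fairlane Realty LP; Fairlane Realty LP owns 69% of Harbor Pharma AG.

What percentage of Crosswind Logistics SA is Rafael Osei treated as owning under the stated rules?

By parent–child attribution (R2), Rafael Osei is treated as also owning Noor Osei's interest in Fairlane Realty LP, giving 32% + 54% = 86%.
Chain via Fairlane Realty LP → Harbor Pharma AG (R3): 86% × 69% × 17% = 10.0878% of Crosswind Logistics SA.

10.0878%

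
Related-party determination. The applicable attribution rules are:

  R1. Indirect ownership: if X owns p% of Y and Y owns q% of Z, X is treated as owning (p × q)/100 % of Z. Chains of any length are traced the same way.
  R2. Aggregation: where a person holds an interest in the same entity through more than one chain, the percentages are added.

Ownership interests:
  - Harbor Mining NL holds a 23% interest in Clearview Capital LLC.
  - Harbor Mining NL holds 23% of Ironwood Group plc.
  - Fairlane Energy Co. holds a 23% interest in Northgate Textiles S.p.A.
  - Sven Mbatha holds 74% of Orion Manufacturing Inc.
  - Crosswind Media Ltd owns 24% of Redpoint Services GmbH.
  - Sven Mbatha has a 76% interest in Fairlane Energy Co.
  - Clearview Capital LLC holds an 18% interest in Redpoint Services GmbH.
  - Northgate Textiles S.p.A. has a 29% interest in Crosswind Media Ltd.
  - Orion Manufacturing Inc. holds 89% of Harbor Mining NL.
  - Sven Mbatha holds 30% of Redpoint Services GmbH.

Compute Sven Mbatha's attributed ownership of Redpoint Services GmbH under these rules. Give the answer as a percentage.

33.943212%

Chain via Orion Manufacturing Inc. → Harbor Mining NL → Clearview Capital LLC (R1): 74% × 89% × 23% × 18% = 2.726604% of Redpoint Services GmbH.
Chain via Fairlane Energy Co. → Northgate Textiles S.p.A. → Crosswind Media Ltd (R1): 76% × 23% × 29% × 24% = 1.216608% of Redpoint Services GmbH.
Direct interest in Redpoint Services GmbH: 30%.
Aggregating (R2): 2.726604% + 1.216608% + 30% = 33.943212%.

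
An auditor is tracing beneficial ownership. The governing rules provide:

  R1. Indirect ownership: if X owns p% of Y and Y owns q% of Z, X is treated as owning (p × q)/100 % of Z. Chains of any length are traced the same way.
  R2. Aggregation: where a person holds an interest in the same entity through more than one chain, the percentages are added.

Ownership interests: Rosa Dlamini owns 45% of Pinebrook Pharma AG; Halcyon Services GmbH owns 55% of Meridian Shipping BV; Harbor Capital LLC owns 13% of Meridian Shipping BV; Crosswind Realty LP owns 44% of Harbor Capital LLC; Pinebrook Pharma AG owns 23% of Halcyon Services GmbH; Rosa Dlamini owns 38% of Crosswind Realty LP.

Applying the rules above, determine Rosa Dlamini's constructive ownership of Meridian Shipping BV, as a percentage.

Chain via Crosswind Realty LP → Harbor Capital LLC (R1): 38% × 44% × 13% = 2.1736% of Meridian Shipping BV.
Chain via Pinebrook Pharma AG → Halcyon Services GmbH (R1): 45% × 23% × 55% = 5.6925% of Meridian Shipping BV.
Aggregating (R2): 2.1736% + 5.6925% = 7.8661%.

7.8661%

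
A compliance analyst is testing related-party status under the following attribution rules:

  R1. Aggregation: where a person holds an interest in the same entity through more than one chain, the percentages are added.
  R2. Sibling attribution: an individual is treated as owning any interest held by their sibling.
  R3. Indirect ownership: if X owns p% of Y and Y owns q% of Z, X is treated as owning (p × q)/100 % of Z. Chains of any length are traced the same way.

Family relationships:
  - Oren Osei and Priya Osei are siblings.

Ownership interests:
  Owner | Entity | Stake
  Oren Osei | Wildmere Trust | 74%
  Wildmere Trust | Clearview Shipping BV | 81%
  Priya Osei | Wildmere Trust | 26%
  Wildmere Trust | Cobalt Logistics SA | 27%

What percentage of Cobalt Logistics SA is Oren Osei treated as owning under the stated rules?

27%

By sibling attribution (R2), Oren Osei is treated as also owning Priya Osei's interest in Wildmere Trust, giving 74% + 26% = 100%.
Chain via Wildmere Trust (R3): 100% × 27% = 27% of Cobalt Logistics SA.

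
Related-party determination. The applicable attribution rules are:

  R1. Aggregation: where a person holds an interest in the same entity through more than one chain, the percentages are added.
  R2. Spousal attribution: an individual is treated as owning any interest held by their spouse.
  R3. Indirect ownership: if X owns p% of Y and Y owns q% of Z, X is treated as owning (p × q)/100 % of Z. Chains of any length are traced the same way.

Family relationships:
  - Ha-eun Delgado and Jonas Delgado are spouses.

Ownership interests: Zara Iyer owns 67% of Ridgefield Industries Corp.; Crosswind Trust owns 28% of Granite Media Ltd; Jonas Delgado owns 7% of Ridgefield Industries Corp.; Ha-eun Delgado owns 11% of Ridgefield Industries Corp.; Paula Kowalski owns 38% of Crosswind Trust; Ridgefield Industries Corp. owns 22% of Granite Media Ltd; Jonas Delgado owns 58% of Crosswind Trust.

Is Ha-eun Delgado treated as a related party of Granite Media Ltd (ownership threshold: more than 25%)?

No

By spousal attribution (R2), Ha-eun Delgado is treated as also owning Jonas Delgado's interest in Ridgefield Industries Corp, giving 11% + 7% = 18%.
By spousal attribution (R2), Ha-eun Delgado is treated as owning Jonas Delgado's 58% interest in Crosswind Trust.
Chain via Ridgefield Industries Corp. (R3): 18% × 22% = 3.96% of Granite Media Ltd.
Chain via Crosswind Trust (R3): 58% × 28% = 16.24% of Granite Media Ltd.
Aggregating (R1): 3.96% + 16.24% = 20.2%.
20.2% does not exceed the 25% threshold, so Ha-eun is not a related party to Granite Media Ltd.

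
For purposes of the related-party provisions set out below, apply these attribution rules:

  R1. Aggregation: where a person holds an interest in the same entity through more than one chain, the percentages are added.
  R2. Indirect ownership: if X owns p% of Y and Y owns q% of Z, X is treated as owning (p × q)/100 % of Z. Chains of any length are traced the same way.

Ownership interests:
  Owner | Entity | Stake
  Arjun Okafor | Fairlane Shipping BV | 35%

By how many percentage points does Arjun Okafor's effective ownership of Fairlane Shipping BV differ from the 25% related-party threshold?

Direct interest in Fairlane Shipping BV: 35%.
35% exceeds the 25% threshold by 10 percentage points.

10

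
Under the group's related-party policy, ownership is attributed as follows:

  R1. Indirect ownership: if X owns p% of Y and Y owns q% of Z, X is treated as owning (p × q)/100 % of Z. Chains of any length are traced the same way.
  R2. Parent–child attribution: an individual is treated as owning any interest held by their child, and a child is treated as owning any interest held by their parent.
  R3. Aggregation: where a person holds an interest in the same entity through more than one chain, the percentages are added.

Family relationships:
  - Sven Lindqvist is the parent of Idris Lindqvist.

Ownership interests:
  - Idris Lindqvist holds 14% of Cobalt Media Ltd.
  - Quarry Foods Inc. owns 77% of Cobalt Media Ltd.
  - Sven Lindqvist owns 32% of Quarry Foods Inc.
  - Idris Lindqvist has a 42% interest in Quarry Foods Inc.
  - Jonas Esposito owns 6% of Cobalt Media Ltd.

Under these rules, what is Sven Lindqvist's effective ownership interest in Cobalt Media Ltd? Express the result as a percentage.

By parent–child attribution (R2), Sven Lindqvist is treated as also owning Idris Lindqvist's interest in Quarry Foods Inc, giving 32% + 42% = 74%.
By parent–child attribution (R2), Sven Lindqvist is treated as owning Idris Lindqvist's 14% interest in Cobalt Media Ltd.
Chain via Quarry Foods Inc. (R1): 74% × 77% = 56.98% of Cobalt Media Ltd.
Direct interest in Cobalt Media Ltd: 14%.
Aggregating (R3): 56.98% + 14% = 70.98%.

70.98%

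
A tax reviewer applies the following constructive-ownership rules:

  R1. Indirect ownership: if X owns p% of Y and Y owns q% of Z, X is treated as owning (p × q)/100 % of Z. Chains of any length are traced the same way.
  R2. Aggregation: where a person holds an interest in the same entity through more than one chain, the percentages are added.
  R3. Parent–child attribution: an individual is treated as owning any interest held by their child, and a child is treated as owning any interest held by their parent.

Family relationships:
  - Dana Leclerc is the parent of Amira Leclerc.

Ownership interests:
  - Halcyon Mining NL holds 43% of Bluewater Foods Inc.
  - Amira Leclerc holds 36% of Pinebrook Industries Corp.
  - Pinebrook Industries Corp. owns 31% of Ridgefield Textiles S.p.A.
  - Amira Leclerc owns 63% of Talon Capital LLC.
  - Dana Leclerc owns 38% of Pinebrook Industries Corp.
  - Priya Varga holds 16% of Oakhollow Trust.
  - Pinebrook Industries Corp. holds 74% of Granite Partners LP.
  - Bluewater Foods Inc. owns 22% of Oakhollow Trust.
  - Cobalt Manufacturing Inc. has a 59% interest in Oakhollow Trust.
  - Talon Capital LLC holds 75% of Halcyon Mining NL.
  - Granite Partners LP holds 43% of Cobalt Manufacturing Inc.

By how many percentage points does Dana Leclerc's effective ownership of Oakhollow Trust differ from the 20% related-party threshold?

1.637538

By parent–child attribution (R3), Dana Leclerc is treated as also owning Amira Leclerc's interest in Pinebrook Industries Corp, giving 38% + 36% = 74%.
By parent–child attribution (R3), Dana Leclerc is treated as owning Amira Leclerc's 63% interest in Talon Capital LLC.
Chain via Pinebrook Industries Corp. → Granite Partners LP → Cobalt Manufacturing Inc. (R1): 74% × 74% × 43% × 59% = 13.892612% of Oakhollow Trust.
Chain via Talon Capital LLC → Halcyon Mining NL → Bluewater Foods Inc. (R1): 63% × 75% × 43% × 22% = 4.46985% of Oakhollow Trust.
Aggregating (R2): 13.892612% + 4.46985% = 18.362462%.
18.362462% falls short of the 20% threshold by 1.637538 percentage points.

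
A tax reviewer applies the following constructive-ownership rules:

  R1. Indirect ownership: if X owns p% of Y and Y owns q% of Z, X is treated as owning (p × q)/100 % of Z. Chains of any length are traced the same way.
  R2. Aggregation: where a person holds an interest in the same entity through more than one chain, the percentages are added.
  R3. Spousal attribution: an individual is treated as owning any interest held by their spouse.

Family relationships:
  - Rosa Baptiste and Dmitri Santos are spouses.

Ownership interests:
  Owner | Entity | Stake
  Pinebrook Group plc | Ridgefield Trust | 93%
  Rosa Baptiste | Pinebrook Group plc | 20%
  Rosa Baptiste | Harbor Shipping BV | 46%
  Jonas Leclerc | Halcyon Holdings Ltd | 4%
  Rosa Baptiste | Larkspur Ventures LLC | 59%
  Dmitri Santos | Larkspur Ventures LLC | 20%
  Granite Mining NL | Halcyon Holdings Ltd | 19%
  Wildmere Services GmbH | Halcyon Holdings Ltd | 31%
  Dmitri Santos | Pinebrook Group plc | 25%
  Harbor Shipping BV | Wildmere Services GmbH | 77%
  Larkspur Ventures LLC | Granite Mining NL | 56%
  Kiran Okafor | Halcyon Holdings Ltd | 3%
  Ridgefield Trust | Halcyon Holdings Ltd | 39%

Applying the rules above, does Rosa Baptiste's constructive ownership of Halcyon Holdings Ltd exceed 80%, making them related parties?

By spousal attribution (R3), Rosa Baptiste is treated as also owning Dmitri Santos's interest in Pinebrook Group plc, giving 20% + 25% = 45%.
By spousal attribution (R3), Rosa Baptiste is treated as also owning Dmitri Santos's interest in Larkspur Ventures LLC, giving 59% + 20% = 79%.
Chain via Pinebrook Group plc → Ridgefield Trust (R1): 45% × 93% × 39% = 16.3215% of Halcyon Holdings Ltd.
Chain via Larkspur Ventures LLC → Granite Mining NL (R1): 79% × 56% × 19% = 8.4056% of Halcyon Holdings Ltd.
Chain via Harbor Shipping BV → Wildmere Services GmbH (R1): 46% × 77% × 31% = 10.9802% of Halcyon Holdings Ltd.
Aggregating (R2): 16.3215% + 8.4056% + 10.9802% = 35.7073%.
35.7073% does not exceed the 80% threshold, so Rosa is not a related party to Halcyon Holdings Ltd.

No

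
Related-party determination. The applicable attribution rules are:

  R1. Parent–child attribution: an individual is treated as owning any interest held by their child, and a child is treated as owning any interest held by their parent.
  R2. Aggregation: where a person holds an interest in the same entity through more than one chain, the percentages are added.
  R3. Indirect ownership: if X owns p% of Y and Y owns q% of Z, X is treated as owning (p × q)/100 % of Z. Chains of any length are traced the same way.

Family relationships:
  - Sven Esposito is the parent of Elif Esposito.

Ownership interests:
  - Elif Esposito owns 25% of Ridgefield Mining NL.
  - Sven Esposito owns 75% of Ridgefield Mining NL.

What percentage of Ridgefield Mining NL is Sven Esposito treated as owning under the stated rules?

By parent–child attribution (R1), Sven Esposito is treated as also owning Elif Esposito's interest in Ridgefield Mining NL, giving 75% + 25% = 100%.
Direct interest in Ridgefield Mining NL: 100%.

100%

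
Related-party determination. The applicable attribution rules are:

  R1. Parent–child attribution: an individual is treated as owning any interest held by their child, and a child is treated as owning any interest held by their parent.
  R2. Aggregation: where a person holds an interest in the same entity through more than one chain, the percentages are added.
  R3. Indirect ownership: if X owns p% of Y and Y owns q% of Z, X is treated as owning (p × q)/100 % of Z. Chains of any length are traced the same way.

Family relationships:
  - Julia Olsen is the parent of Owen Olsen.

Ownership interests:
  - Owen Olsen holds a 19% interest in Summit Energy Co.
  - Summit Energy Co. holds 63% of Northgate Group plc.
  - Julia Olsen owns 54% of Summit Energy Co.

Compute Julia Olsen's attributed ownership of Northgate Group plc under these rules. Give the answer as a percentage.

45.99%

By parent–child attribution (R1), Julia Olsen is treated as also owning Owen Olsen's interest in Summit Energy Co, giving 54% + 19% = 73%.
Chain via Summit Energy Co. (R3): 73% × 63% = 45.99% of Northgate Group plc.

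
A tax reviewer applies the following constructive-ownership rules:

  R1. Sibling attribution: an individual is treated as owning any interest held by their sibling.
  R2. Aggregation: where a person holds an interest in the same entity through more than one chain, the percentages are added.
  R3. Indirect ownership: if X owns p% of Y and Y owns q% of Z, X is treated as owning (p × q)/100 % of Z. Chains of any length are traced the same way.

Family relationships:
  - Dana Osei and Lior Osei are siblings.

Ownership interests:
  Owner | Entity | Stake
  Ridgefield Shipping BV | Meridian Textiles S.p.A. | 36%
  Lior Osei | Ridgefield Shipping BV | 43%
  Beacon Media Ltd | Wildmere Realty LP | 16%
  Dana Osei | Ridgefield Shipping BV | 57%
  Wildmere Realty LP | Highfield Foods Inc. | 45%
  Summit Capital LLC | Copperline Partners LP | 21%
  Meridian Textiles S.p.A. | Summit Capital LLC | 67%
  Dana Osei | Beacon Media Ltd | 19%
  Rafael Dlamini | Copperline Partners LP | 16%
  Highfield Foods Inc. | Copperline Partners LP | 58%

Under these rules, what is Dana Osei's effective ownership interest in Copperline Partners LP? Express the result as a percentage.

5.85864%

By sibling attribution (R1), Dana Osei is treated as also owning Lior Osei's interest in Ridgefield Shipping BV, giving 57% + 43% = 100%.
Chain via Ridgefield Shipping BV → Meridian Textiles S.p.A. → Summit Capital LLC (R3): 100% × 36% × 67% × 21% = 5.0652% of Copperline Partners LP.
Chain via Beacon Media Ltd → Wildmere Realty LP → Highfield Foods Inc. (R3): 19% × 16% × 45% × 58% = 0.79344% of Copperline Partners LP.
Aggregating (R2): 5.0652% + 0.79344% = 5.85864%.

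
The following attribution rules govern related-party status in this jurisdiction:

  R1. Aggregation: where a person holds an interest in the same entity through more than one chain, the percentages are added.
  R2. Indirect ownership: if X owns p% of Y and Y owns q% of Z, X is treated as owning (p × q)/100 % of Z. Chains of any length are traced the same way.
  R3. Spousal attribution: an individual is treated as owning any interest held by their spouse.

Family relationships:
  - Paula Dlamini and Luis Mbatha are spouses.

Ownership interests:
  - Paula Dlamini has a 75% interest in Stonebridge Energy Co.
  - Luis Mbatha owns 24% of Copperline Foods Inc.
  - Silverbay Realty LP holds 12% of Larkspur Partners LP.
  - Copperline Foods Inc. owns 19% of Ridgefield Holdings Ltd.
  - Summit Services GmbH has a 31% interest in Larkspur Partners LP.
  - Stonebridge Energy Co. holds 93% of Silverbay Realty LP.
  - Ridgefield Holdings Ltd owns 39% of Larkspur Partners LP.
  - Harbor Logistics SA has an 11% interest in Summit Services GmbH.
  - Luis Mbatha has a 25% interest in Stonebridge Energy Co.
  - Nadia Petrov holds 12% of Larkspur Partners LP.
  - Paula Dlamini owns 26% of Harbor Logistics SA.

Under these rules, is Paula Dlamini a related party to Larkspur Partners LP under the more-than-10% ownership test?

By spousal attribution (R3), Paula Dlamini is treated as also owning Luis Mbatha's interest in Stonebridge Energy Co, giving 75% + 25% = 100%.
By spousal attribution (R3), Paula Dlamini is treated as owning Luis Mbatha's 24% interest in Copperline Foods Inc.
Chain via Stonebridge Energy Co. → Silverbay Realty LP (R2): 100% × 93% × 12% = 11.16% of Larkspur Partners LP.
Chain via Harbor Logistics SA → Summit Services GmbH (R2): 26% × 11% × 31% = 0.8866% of Larkspur Partners LP.
Chain via Copperline Foods Inc. → Ridgefield Holdings Ltd (R2): 24% × 19% × 39% = 1.7784% of Larkspur Partners LP.
Aggregating (R1): 11.16% + 0.8866% + 1.7784% = 13.825%.
13.825% exceeds the 10% threshold, so Paula is a related party to Larkspur Partners LP.

Yes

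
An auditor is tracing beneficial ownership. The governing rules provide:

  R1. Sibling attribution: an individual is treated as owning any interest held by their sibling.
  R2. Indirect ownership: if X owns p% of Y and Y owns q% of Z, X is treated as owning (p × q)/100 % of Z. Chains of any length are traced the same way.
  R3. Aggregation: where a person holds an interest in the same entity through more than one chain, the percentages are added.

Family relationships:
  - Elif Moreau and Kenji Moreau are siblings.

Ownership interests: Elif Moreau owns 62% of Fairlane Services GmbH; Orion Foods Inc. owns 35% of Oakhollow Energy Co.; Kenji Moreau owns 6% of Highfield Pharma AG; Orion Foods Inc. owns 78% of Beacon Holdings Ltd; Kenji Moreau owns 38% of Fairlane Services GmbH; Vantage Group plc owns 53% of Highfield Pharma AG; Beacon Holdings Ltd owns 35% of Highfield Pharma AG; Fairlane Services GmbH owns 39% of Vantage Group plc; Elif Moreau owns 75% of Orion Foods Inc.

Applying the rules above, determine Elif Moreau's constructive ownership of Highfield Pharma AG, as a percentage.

47.145%

By sibling attribution (R1), Elif Moreau is treated as also owning Kenji Moreau's interest in Fairlane Services GmbH, giving 62% + 38% = 100%.
By sibling attribution (R1), Elif Moreau is treated as owning Kenji Moreau's 6% interest in Highfield Pharma AG.
Chain via Orion Foods Inc. → Beacon Holdings Ltd (R2): 75% × 78% × 35% = 20.475% of Highfield Pharma AG.
Chain via Fairlane Services GmbH → Vantage Group plc (R2): 100% × 39% × 53% = 20.67% of Highfield Pharma AG.
Direct interest in Highfield Pharma AG: 6%.
Aggregating (R3): 20.475% + 20.67% + 6% = 47.145%.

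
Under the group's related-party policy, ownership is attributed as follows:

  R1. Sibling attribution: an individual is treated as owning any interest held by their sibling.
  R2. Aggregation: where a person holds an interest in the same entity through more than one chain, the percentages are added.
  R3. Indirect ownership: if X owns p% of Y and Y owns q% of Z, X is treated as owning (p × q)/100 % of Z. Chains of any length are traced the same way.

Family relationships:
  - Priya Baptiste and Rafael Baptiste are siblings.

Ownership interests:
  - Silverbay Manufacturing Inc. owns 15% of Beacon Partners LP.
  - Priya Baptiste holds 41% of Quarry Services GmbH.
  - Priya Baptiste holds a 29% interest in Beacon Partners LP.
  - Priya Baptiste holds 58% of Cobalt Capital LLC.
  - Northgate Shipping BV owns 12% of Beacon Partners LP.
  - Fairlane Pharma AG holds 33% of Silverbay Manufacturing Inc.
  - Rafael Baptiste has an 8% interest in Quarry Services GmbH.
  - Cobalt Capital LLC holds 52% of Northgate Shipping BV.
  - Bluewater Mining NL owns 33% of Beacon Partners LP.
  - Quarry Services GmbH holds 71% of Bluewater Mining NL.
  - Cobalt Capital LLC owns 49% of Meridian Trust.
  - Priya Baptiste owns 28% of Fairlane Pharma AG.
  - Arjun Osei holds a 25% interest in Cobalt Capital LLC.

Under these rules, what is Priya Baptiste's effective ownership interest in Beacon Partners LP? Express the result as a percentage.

By sibling attribution (R1), Priya Baptiste is treated as also owning Rafael Baptiste's interest in Quarry Services GmbH, giving 41% + 8% = 49%.
Chain via Quarry Services GmbH → Bluewater Mining NL (R3): 49% × 71% × 33% = 11.4807% of Beacon Partners LP.
Chain via Cobalt Capital LLC → Northgate Shipping BV (R3): 58% × 52% × 12% = 3.6192% of Beacon Partners LP.
Chain via Fairlane Pharma AG → Silverbay Manufacturing Inc. (R3): 28% × 33% × 15% = 1.386% of Beacon Partners LP.
Direct interest in Beacon Partners LP: 29%.
Aggregating (R2): 11.4807% + 3.6192% + 1.386% + 29% = 45.4859%.

45.4859%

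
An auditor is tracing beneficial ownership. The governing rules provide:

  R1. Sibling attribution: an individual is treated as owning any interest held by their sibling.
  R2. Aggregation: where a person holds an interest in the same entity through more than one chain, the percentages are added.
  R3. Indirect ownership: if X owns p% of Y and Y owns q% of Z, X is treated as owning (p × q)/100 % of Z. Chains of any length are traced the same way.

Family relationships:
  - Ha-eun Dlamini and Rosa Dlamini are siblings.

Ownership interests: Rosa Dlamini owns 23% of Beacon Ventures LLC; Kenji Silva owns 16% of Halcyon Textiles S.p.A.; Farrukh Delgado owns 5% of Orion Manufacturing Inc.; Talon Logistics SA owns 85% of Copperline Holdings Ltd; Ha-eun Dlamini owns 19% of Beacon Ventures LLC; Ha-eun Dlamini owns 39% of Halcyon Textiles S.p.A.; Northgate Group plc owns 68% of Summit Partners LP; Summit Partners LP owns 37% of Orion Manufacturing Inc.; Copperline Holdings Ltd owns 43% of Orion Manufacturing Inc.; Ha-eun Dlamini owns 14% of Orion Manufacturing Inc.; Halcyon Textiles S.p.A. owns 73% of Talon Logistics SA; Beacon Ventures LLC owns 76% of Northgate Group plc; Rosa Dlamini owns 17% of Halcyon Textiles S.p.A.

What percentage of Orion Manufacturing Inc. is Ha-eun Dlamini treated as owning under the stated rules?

36.972712%

By sibling attribution (R1), Ha-eun Dlamini is treated as also owning Rosa Dlamini's interest in Beacon Ventures LLC, giving 19% + 23% = 42%.
By sibling attribution (R1), Ha-eun Dlamini is treated as also owning Rosa Dlamini's interest in Halcyon Textiles S.p.A, giving 39% + 17% = 56%.
Chain via Beacon Ventures LLC → Northgate Group plc → Summit Partners LP (R3): 42% × 76% × 68% × 37% = 8.031072% of Orion Manufacturing Inc.
Chain via Halcyon Textiles S.p.A. → Talon Logistics SA → Copperline Holdings Ltd (R3): 56% × 73% × 85% × 43% = 14.94164% of Orion Manufacturing Inc.
Direct interest in Orion Manufacturing Inc: 14%.
Aggregating (R2): 8.031072% + 14.94164% + 14% = 36.972712%.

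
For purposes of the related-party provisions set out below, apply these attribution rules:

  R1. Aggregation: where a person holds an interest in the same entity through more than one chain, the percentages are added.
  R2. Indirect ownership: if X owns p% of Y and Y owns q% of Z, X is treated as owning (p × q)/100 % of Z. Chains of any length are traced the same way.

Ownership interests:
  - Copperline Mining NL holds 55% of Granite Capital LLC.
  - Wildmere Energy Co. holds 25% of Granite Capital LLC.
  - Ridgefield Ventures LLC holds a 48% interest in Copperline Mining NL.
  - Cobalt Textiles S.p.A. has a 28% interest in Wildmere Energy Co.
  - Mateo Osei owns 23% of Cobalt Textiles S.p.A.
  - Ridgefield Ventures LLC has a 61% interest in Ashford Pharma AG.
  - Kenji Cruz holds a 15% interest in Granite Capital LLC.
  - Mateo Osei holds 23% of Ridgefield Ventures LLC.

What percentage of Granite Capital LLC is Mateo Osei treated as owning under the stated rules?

7.682%

Chain via Ridgefield Ventures LLC → Copperline Mining NL (R2): 23% × 48% × 55% = 6.072% of Granite Capital LLC.
Chain via Cobalt Textiles S.p.A. → Wildmere Energy Co. (R2): 23% × 28% × 25% = 1.61% of Granite Capital LLC.
Aggregating (R1): 6.072% + 1.61% = 7.682%.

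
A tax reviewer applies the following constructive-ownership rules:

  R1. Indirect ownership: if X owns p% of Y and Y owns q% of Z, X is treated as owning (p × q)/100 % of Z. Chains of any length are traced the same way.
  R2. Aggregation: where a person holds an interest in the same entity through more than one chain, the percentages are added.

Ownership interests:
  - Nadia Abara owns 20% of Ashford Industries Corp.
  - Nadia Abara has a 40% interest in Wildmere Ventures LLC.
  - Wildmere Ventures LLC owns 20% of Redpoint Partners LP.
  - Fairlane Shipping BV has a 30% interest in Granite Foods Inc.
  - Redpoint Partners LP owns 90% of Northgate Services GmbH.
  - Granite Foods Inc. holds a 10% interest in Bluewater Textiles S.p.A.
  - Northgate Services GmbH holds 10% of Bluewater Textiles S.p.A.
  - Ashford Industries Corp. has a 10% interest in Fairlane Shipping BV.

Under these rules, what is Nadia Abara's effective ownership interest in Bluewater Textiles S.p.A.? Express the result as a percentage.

Chain via Wildmere Ventures LLC → Redpoint Partners LP → Northgate Services GmbH (R1): 40% × 20% × 90% × 10% = 0.72% of Bluewater Textiles S.p.A.
Chain via Ashford Industries Corp. → Fairlane Shipping BV → Granite Foods Inc. (R1): 20% × 10% × 30% × 10% = 0.06% of Bluewater Textiles S.p.A.
Aggregating (R2): 0.72% + 0.06% = 0.78%.

0.78%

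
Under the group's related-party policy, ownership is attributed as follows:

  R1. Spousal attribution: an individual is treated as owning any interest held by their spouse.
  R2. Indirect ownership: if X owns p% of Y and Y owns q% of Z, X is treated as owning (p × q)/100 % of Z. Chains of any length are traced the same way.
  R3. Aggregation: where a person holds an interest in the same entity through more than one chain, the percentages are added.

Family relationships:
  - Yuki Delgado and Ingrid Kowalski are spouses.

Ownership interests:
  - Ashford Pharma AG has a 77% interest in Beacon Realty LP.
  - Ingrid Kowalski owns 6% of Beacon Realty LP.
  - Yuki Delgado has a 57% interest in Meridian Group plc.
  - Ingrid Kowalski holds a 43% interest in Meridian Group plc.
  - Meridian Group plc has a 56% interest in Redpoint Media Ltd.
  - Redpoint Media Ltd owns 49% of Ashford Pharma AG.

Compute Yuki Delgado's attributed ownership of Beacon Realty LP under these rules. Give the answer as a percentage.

27.1288%

By spousal attribution (R1), Yuki Delgado is treated as also owning Ingrid Kowalski's interest in Meridian Group plc, giving 57% + 43% = 100%.
By spousal attribution (R1), Yuki Delgado is treated as owning Ingrid Kowalski's 6% interest in Beacon Realty LP.
Chain via Meridian Group plc → Redpoint Media Ltd → Ashford Pharma AG (R2): 100% × 56% × 49% × 77% = 21.1288% of Beacon Realty LP.
Direct interest in Beacon Realty LP: 6%.
Aggregating (R3): 21.1288% + 6% = 27.1288%.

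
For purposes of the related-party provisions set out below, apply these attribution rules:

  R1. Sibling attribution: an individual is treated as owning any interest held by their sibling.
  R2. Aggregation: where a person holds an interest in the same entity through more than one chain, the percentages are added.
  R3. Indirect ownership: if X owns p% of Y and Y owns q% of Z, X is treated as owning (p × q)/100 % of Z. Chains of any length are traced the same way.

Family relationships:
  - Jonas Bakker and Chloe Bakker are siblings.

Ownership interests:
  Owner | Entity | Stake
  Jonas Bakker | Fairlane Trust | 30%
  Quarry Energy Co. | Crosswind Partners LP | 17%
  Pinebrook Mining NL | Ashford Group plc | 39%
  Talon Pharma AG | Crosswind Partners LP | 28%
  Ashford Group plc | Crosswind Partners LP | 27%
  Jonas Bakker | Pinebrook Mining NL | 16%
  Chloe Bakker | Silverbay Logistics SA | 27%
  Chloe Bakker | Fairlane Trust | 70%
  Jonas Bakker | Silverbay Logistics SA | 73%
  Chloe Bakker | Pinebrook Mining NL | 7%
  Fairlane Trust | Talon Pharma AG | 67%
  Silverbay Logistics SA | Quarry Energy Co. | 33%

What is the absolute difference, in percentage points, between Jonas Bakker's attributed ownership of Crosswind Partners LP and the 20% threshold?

By sibling attribution (R1), Jonas Bakker is treated as also owning Chloe Bakker's interest in Silverbay Logistics SA, giving 73% + 27% = 100%.
By sibling attribution (R1), Jonas Bakker is treated as also owning Chloe Bakker's interest in Pinebrook Mining NL, giving 16% + 7% = 23%.
By sibling attribution (R1), Jonas Bakker is treated as also owning Chloe Bakker's interest in Fairlane Trust, giving 30% + 70% = 100%.
Chain via Silverbay Logistics SA → Quarry Energy Co. (R3): 100% × 33% × 17% = 5.61% of Crosswind Partners LP.
Chain via Pinebrook Mining NL → Ashford Group plc (R3): 23% × 39% × 27% = 2.4219% of Crosswind Partners LP.
Chain via Fairlane Trust → Talon Pharma AG (R3): 100% × 67% × 28% = 18.76% of Crosswind Partners LP.
Aggregating (R2): 5.61% + 2.4219% + 18.76% = 26.7919%.
26.7919% exceeds the 20% threshold by 6.7919 percentage points.

6.7919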